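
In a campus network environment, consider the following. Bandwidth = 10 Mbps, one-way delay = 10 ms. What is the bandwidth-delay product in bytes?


Given: bandwidth = 10 Mbps, delay = 10 ms
BDP in bits = 10 * 10^6 * 10 / 1000
BDP in bits = 100000
BDP in bytes = 100000 / 8 = 12500

12500


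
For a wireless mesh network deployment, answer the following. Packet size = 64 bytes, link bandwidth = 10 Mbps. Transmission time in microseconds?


Given: packet = 64 bytes, bandwidth = 10 Mbps
Packet in bits = 64 * 8 = 512 bits
Bandwidth = 10 * 10^6 = 10000000 bps
Time = 512 / 10000000 seconds
Time in us = 512 * 10^6 / 10000000 = 51.2

51.2


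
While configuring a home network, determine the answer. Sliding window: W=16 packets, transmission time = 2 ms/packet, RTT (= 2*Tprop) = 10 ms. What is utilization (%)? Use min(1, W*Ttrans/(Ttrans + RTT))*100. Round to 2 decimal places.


Given: W = 16, Ttrans = 2 ms, RTT = 10 ms (= 2 * Tprop, Tprop = 5 ms)
Cycle time = Ttrans + RTT = 2 + 10 = 12 ms (first packet sent until its ACK returns)
W * Ttrans = 16 * 2 = 32 ms of sending per cycle
W * Ttrans / (Ttrans + RTT) = 32 / 12 = 2.666667
U = min(1, 2.666667) = 1.000000
U% = 100.00%

100.00


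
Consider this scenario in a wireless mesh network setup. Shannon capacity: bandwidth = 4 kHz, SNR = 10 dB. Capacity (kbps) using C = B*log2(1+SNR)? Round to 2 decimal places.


Given: B = 4 kHz, SNR = 10 dB
SNR linear = 10^(10/10) = 10
1 + SNR = 11
log2(11) = 3.4594316186
C = 4 * 1000 * 3.4594316186 = 13837.7265 bps
C = 13.837726 kbps -> 13.84 kbps (2 dp)

13.84


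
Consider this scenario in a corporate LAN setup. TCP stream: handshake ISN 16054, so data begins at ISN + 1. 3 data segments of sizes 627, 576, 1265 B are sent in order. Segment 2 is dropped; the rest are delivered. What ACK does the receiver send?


SYN uses sequence number 16054; first data byte = ISN + 1 = 16055.
Segment 1: SEQ = 16055, len = 627 B, covers [16055, 16681]
Segment 2: SEQ = 16682, len = 576 B, covers [16682, 17257] [LOST]
Segment 3: SEQ = 17258, len = 1265 B, covers [17258, 18522]
In-order data received: bytes [16055, 16681] (segments 1..1).
Segment 2 missing -> gap begins at byte 16682; later segments buffered out of order.
Cumulative ACK = next expected in-order byte = 16055 + 627 = 16682

16682


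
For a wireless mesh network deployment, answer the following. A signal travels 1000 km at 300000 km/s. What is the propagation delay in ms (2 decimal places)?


Given: distance = 1000 km, speed = 300000 km/s
Delay = distance / speed = 1000 / 300000 seconds
Delay in ms = 1000 * 1000 / 300000
Delay = 3.3333 ms
Rounded to 2 dp = 3.33 ms

3.33


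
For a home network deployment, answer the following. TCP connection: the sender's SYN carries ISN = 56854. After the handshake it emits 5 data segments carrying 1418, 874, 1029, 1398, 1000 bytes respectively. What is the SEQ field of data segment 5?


The SYN occupies sequence number ISN = 56854, so the first data byte is ISN + 1 = 56855.
SEQ of data segment i = (ISN + 1) + sum of payload sizes of segments 1..i-1.
Segment 1: SEQ = 56855, payload = 1418 bytes
Segment 2: SEQ = 58273, payload = 874 bytes
Segment 3: SEQ = 59147, payload = 1029 bytes
Segment 4: SEQ = 60176, payload = 1398 bytes
Segment 5: SEQ = 61574, payload = 1000 bytes
SEQ of segment 5 = 56855 + 1418 + 874 + 1029 + 1398 = 61574

61574


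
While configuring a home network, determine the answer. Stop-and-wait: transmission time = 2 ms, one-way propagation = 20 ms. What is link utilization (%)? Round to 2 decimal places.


Given: Ttrans = 2 ms, Tprop = 20 ms
RTT = 2 * Tprop = 2 * 20 = 40 ms
U = Ttrans / (Ttrans + RTT)
U = 2 / (2 + 40)
U = 2 / 42 = 0.047619
U% = 4.76%

4.76


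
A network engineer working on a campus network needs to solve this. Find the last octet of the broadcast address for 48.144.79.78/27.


Given: IP = 48.144.79.78, prefix = /27
Host bits = 32 - 27 = 5
Network last octet = 78 AND mask = 64
Host part size = 2^5 - 1 = 31
Broadcast last octet = 64 OR 31 = 95

95


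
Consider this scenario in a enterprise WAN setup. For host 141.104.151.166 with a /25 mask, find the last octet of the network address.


Given: IP = 141.104.151.166, prefix = /25
Subnet mask = 255.255.255.128
Last octet of IP: 166
Last octet of mask: 128
Network last octet = 166 AND 128 = 128

128


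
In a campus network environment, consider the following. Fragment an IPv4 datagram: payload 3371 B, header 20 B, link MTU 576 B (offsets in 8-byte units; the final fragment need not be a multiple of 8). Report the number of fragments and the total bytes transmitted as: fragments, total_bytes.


Max data per non-final fragment = floor((MTU - header)/8)*8 = floor((576 - 20)/8)*8 = floor(556/8)*8 = 552 B
Final fragment needs no 8-byte alignment: it can carry up to MTU - header = 556 B
Non-final fragments needed = ceil((payload - 556) / 552) = ceil(2815/552) = ceil(5.0996) = 6
Number of fragments = 6 + 1 = 7
Fragment sizes (data): 6 * 552 B + 59 B (last, 59 <= 556 OK)
Total bytes sent = payload + n_frags * header = 3371 + 7*20 = 3371 + 140 = 3511 B

7, 3511


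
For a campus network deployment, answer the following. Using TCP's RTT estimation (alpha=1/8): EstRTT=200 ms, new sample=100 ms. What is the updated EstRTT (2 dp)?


Given: EstRTT = 200 ms, SampleRTT = 100 ms, alpha = 1/8
New EstRTT = (1 - alpha) * EstRTT + alpha * SampleRTT
(7/8) * 200 = 175
(1/8) * 100 = 12.5
New EstRTT = 175 + 12.5 = 187.5 ms -> 187.50 ms (2 dp)

187.50


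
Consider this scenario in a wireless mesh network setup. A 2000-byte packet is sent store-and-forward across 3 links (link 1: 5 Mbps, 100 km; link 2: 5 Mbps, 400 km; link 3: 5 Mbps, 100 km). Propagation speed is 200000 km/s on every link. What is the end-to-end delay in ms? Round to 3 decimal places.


Packet = 2000 bytes = 16000 bits. Store-and-forward: sum (t_trans + t_prop) per link.
Link 1: t_trans = 16000/(5*10^6) s = 3.2000 ms; t_prop = 100/200000 s = 0.5000 ms; subtotal = 3.7000 ms
Link 2: t_trans = 16000/(5*10^6) s = 3.2000 ms; t_prop = 400/200000 s = 2.0000 ms; subtotal = 5.2000 ms
Link 3: t_trans = 16000/(5*10^6) s = 3.2000 ms; t_prop = 100/200000 s = 0.5000 ms; subtotal = 3.7000 ms
End-to-end = 3.7000 + 5.2000 + 3.7000 = 12.6000 ms -> 12.600 ms (3 dp)

12.600


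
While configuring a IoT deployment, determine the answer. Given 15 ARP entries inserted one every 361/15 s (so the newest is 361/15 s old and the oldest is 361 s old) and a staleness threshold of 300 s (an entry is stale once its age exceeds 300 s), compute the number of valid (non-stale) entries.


Ages are k * 361/15 s for k = 1..15 (spacing = 24.0667 s).
Entry k is valid iff k * 361/15 <= 300 iff k <= 15 * 300 / 361 = 12.4654
n_valid = floor(12.4654) = 12
(n_stale = 15 - 12 = 3)

12


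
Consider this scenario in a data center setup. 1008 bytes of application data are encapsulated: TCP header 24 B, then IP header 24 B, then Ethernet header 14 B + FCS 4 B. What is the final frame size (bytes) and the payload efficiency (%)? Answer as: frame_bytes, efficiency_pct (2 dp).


TCP segment = 1008 + 24 = 1032 B
IP packet = 1032 + 24 = 1056 B
Ethernet frame = 1056 + 14 + 4 = 1074 B
Efficiency = app / frame = 1008 / 1074 = 0.938547 = 93.8547% -> 93.85% (2 dp)

1074, 93.85


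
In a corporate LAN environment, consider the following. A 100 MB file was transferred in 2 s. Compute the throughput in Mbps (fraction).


Given: file = 100 MB, time = 2 s
File in Mb = 100 * 8 = 800 Mb
Throughput = 800 / 2 Mbps
Throughput = 400 Mbps

400


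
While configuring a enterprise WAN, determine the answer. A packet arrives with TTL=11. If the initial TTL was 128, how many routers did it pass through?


Given: initial TTL = 128, received TTL = 11
Hops = initial TTL - received TTL
Hops = 128 - 11 = 117

117


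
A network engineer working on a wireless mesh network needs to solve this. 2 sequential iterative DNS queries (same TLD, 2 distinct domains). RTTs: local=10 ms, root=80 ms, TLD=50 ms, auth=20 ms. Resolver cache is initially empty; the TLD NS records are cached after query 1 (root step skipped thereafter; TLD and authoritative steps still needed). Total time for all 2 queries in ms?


Lookup 1 (cold cache): local + root + TLD + auth = 10 + 80 + 50 + 20 = 160 ms
Lookups 2..2 (TLD NS cached -> skip root; new domain -> still ask TLD and auth): local + TLD + auth = 10 + 50 + 20 = 80 ms each
Remaining 1 lookups: 1 * 80 = 80 ms
Total = 160 + 80 = 240 ms

240


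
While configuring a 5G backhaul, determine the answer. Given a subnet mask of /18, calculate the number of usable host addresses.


Given: subnet mask /18
Host bits = 32 - 18 = 14
Total addresses = 2^14 = 16384
Usable hosts = 16384 - 2 (network + broadcast) = 16382

16382


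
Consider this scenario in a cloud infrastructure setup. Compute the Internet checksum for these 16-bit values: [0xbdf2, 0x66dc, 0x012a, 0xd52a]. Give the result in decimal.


Given words: [0xbdf2, 0x66dc, 0x012a, 0xd52a]
Step 1: Sum all words
Raw sum = 48626 + 26332 + 298 + 54570 = 129826
Step 2: Fold carry: (64290 + 1) = 64291
One's complement = ~64291 & 0xFFFF = 1244

1244


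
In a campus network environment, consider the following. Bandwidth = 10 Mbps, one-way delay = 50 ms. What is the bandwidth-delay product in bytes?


Given: bandwidth = 10 Mbps, delay = 50 ms
BDP in bits = 10 * 10^6 * 50 / 1000
BDP in bits = 500000
BDP in bytes = 500000 / 8 = 62500

62500


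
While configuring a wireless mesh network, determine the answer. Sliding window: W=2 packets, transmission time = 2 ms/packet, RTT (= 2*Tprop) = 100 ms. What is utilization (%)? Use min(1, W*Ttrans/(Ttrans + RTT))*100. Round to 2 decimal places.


Given: W = 2, Ttrans = 2 ms, RTT = 100 ms (= 2 * Tprop, Tprop = 50 ms)
Cycle time = Ttrans + RTT = 2 + 100 = 102 ms (first packet sent until its ACK returns)
W * Ttrans = 2 * 2 = 4 ms of sending per cycle
W * Ttrans / (Ttrans + RTT) = 4 / 102 = 0.039216
U = min(1, 0.039216) = 0.039216
U% = 3.92%

3.92


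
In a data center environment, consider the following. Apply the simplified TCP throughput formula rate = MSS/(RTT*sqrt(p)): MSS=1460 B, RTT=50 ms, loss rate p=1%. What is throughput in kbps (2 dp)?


Given: MSS = 1460 bytes, RTT = 50 ms, loss = 1%
RTT in seconds = 50 / 1000 = 0.05
Loss rate = 1% = 0.01
sqrt(loss) = sqrt(0.01) = 0.1
Throughput (bytes/s) = 1460 / (0.05 * 0.1) = 292000.0000
Throughput (kbps) = 292000.0000 * 8 / 1000 = 2336.000000 -> 2336.00 kbps (2 dp)

2336.00


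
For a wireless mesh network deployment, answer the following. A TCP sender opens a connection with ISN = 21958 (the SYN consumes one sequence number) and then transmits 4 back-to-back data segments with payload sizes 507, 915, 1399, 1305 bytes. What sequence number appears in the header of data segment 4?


The SYN occupies sequence number ISN = 21958, so the first data byte is ISN + 1 = 21959.
SEQ of data segment i = (ISN + 1) + sum of payload sizes of segments 1..i-1.
Segment 1: SEQ = 21959, payload = 507 bytes
Segment 2: SEQ = 22466, payload = 915 bytes
Segment 3: SEQ = 23381, payload = 1399 bytes
Segment 4: SEQ = 24780, payload = 1305 bytes
SEQ of segment 4 = 21959 + 507 + 915 + 1399 = 24780

24780


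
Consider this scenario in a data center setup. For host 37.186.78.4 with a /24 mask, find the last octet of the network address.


Given: IP = 37.186.78.4, prefix = /24
Subnet mask = 255.255.255.0
Last octet of IP: 4
Last octet of mask: 0
Network last octet = 4 AND 0 = 0

0


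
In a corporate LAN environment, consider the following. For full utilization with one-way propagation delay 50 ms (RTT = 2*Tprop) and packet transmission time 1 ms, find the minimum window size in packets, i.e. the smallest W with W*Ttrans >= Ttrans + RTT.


Given: Ttrans = 1 ms, RTT = 100 ms (= 2 * Tprop, Tprop = 50 ms)
Time until first ACK returns = Ttrans + RTT = 1 + 100 = 101 ms
Need W * Ttrans >= Ttrans + RTT  ->  W >= (Ttrans + RTT) / Ttrans
(Ttrans + RTT) / Ttrans = 101 / 1 = 101
W_min = ceil(101) = 101

101


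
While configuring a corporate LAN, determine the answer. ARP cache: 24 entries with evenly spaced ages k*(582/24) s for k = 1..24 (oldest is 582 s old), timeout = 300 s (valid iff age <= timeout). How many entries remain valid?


Ages are k * 582/24 s for k = 1..24 (spacing = 24.2500 s).
Entry k is valid iff k * 582/24 <= 300 iff k <= 24 * 300 / 582 = 12.3711
n_valid = floor(12.3711) = 12
(n_stale = 24 - 12 = 12)

12


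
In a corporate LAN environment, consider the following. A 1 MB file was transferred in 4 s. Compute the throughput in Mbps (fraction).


Given: file = 1 MB, time = 4 s
File in Mb = 1 * 8 = 8 Mb
Throughput = 8 / 4 Mbps
Throughput = 2 Mbps

2


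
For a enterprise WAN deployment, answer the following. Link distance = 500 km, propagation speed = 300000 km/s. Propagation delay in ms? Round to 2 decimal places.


Given: distance = 500 km, speed = 300000 km/s
Delay = distance / speed = 500 / 300000 seconds
Delay in ms = 500 * 1000 / 300000
Delay = 1.6667 ms
Rounded to 2 dp = 1.67 ms

1.67


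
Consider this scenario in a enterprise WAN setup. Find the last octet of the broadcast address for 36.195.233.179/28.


Given: IP = 36.195.233.179, prefix = /28
Host bits = 32 - 28 = 4
Network last octet = 179 AND mask = 176
Host part size = 2^4 - 1 = 15
Broadcast last octet = 176 OR 15 = 191

191


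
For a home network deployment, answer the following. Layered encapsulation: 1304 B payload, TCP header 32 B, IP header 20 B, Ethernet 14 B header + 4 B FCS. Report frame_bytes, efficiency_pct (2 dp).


TCP segment = 1304 + 32 = 1336 B
IP packet = 1336 + 20 = 1356 B
Ethernet frame = 1356 + 14 + 4 = 1374 B
Efficiency = app / frame = 1304 / 1374 = 0.949054 = 94.9054% -> 94.91% (2 dp)

1374, 94.91


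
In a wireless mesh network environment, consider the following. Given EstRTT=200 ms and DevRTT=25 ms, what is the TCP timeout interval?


Given: EstRTT = 200 ms, DevRTT = 25 ms
Timeout = EstRTT + 4 * DevRTT
4 * DevRTT = 4 * 25 = 100
Timeout = 200 + 100 = 300 ms

300


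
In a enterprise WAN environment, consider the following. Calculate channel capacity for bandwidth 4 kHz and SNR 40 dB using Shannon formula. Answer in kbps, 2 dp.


Given: B = 4 kHz, SNR = 40 dB
SNR linear = 10^(40/10) = 10000
1 + SNR = 10001
log2(10001) = 13.2878566418
C = 4 * 1000 * 13.2878566418 = 53151.4266 bps
C = 53.151427 kbps -> 53.15 kbps (2 dp)

53.15


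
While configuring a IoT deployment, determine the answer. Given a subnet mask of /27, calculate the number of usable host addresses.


Given: subnet mask /27
Host bits = 32 - 27 = 5
Total addresses = 2^5 = 32
Usable hosts = 32 - 2 (network + broadcast) = 30

30


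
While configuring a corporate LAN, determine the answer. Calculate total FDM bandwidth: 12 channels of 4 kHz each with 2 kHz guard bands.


Given: 12 channels, 4 kHz each, guard = 2 kHz
Channel bandwidth = 12 * 4 = 48 kHz
Guard bands = 11 gaps * 2 kHz = 22 kHz
Total = 48 + 22 = 70 kHz

70


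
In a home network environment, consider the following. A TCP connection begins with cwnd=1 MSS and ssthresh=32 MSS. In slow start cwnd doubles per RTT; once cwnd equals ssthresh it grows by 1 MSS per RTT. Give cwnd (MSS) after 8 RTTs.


RTT 0: cwnd = 1 MSS (initial)
RTT 1: cwnd = 2 MSS (slow start, doubled)
RTT 2: cwnd = 4 MSS (slow start, doubled)
RTT 3: cwnd = 8 MSS (slow start, doubled)
RTT 4: cwnd = 16 MSS (slow start, doubled)
RTT 5: cwnd = 32 MSS (slow start, doubled)
RTT 6: cwnd = 33 MSS (congestion avoidance, +1)
RTT 7: cwnd = 34 MSS (congestion avoidance, +1)
RTT 8: cwnd = 35 MSS (congestion avoidance, +1)

35


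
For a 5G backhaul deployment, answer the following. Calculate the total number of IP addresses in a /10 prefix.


Given: CIDR prefix /10
Host bits = 32 - 10 = 22
Total addresses = 2^22 = 4194304

4194304


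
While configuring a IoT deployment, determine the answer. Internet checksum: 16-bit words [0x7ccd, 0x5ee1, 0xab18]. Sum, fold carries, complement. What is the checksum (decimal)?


Given words: [0x7ccd, 0x5ee1, 0xab18]
Step 1: Sum all words
Raw sum = 31949 + 24289 + 43800 = 100038
Step 2: Fold carry: (34502 + 1) = 34503
One's complement = ~34503 & 0xFFFF = 31032

31032


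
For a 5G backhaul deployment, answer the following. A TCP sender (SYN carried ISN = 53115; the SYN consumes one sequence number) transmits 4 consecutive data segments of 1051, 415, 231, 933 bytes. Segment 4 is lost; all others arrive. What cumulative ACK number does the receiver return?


SYN uses sequence number 53115; first data byte = ISN + 1 = 53116.
Segment 1: SEQ = 53116, len = 1051 B, covers [53116, 54166]
Segment 2: SEQ = 54167, len = 415 B, covers [54167, 54581]
Segment 3: SEQ = 54582, len = 231 B, covers [54582, 54812]
Segment 4: SEQ = 54813, len = 933 B, covers [54813, 55745] [LOST]
In-order data received: bytes [53116, 54812] (segments 1..3).
Segment 4 missing -> gap begins at byte 54813.
Cumulative ACK = next expected in-order byte = 53116 + 1051 + 415 + 231 = 54813

54813


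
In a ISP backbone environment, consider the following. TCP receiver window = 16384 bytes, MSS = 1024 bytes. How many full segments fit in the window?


Given: RWND = 16384 bytes, MSS = 1024 bytes
Full segments = floor(RWND / MSS)
Full segments = floor(16384 / 1024)
Full segments = floor(16.0) = 16

16


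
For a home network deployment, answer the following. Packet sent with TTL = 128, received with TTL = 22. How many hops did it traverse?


Given: initial TTL = 128, received TTL = 22
Hops = initial TTL - received TTL
Hops = 128 - 22 = 106

106


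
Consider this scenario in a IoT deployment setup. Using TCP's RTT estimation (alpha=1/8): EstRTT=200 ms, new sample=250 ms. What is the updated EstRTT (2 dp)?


Given: EstRTT = 200 ms, SampleRTT = 250 ms, alpha = 1/8
New EstRTT = (1 - alpha) * EstRTT + alpha * SampleRTT
(7/8) * 200 = 175
(1/8) * 250 = 31.25
New EstRTT = 175 + 31.25 = 206.25 ms -> 206.25 ms (2 dp)

206.25


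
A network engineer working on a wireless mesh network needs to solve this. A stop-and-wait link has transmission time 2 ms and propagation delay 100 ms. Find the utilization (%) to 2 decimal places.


Given: Ttrans = 2 ms, Tprop = 100 ms
RTT = 2 * Tprop = 2 * 100 = 200 ms
U = Ttrans / (Ttrans + RTT)
U = 2 / (2 + 200)
U = 2 / 202 = 0.009901
U% = 0.99%

0.99


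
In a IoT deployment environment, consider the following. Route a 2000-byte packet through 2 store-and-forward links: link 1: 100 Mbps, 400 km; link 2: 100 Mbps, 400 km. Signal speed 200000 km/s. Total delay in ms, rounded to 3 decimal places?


Packet = 2000 bytes = 16000 bits. Store-and-forward: sum (t_trans + t_prop) per link.
Link 1: t_trans = 16000/(100*10^6) s = 0.1600 ms; t_prop = 400/200000 s = 2.0000 ms; subtotal = 2.1600 ms
Link 2: t_trans = 16000/(100*10^6) s = 0.1600 ms; t_prop = 400/200000 s = 2.0000 ms; subtotal = 2.1600 ms
End-to-end = 2.1600 + 2.1600 = 4.3200 ms -> 4.320 ms (3 dp)

4.320


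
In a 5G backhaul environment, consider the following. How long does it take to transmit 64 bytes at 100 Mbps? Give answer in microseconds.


Given: packet = 64 bytes, bandwidth = 100 Mbps
Packet in bits = 64 * 8 = 512 bits
Bandwidth = 100 * 10^6 = 100000000 bps
Time = 512 / 100000000 seconds
Time in us = 512 * 10^6 / 100000000 = 5.12

5.12


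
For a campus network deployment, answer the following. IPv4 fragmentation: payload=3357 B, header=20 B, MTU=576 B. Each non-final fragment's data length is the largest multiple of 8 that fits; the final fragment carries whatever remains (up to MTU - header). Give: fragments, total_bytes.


Max data per non-final fragment = floor((MTU - header)/8)*8 = floor((576 - 20)/8)*8 = floor(556/8)*8 = 552 B
Final fragment needs no 8-byte alignment: it can carry up to MTU - header = 556 B
Non-final fragments needed = ceil((payload - 556) / 552) = ceil(2801/552) = ceil(5.0743) = 6
Number of fragments = 6 + 1 = 7
Fragment sizes (data): 6 * 552 B + 45 B (last, 45 <= 556 OK)
Total bytes sent = payload + n_frags * header = 3357 + 7*20 = 3357 + 140 = 3497 B

7, 3497


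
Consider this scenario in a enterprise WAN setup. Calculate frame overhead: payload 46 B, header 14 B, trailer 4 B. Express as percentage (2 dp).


Given: payload = 46 B, header = 14 B, trailer = 4 B
Overhead bytes = header + trailer = 14 + 4 = 18
Total frame = payload + overhead = 46 + 18 = 64
Overhead % = 18 / 64 * 100 = 28.1250% -> 28.13% (2 dp)

28.13


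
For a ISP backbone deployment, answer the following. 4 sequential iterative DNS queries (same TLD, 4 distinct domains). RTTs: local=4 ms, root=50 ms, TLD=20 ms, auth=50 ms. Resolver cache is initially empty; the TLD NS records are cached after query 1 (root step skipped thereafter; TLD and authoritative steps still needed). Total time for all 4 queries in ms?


Lookup 1 (cold cache): local + root + TLD + auth = 4 + 50 + 20 + 50 = 124 ms
Lookups 2..4 (TLD NS cached -> skip root; new domain -> still ask TLD and auth): local + TLD + auth = 4 + 20 + 50 = 74 ms each
Remaining 3 lookups: 3 * 74 = 222 ms
Total = 124 + 222 = 346 ms

346


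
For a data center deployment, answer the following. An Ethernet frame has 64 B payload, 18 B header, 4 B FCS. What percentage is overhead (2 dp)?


Given: payload = 64 B, header = 18 B, trailer = 4 B
Overhead bytes = header + trailer = 18 + 4 = 22
Total frame = payload + overhead = 64 + 22 = 86
Overhead % = 22 / 86 * 100 = 25.5814% -> 25.58% (2 dp)

25.58


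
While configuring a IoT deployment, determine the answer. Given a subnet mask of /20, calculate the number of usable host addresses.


Given: subnet mask /20
Host bits = 32 - 20 = 12
Total addresses = 2^12 = 4096
Usable hosts = 4096 - 2 (network + broadcast) = 4094

4094


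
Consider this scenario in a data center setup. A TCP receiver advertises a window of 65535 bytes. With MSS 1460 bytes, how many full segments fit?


Given: RWND = 65535 bytes, MSS = 1460 bytes
Full segments = floor(RWND / MSS)
Full segments = floor(65535 / 1460)
Full segments = floor(44.887) = 44

44


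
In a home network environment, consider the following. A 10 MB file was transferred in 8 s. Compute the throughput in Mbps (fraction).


Given: file = 10 MB, time = 8 s
File in Mb = 10 * 8 = 80 Mb
Throughput = 80 / 8 Mbps
Throughput = 10 Mbps

10


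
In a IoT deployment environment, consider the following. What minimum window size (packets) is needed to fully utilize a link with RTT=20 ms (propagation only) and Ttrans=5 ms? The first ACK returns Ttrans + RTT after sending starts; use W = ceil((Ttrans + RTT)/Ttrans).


Given: Ttrans = 5 ms, RTT = 20 ms (= 2 * Tprop, Tprop = 10 ms)
Time until first ACK returns = Ttrans + RTT = 5 + 20 = 25 ms
Need W * Ttrans >= Ttrans + RTT  ->  W >= (Ttrans + RTT) / Ttrans
(Ttrans + RTT) / Ttrans = 25 / 5 = 5
W_min = ceil(5) = 5

5


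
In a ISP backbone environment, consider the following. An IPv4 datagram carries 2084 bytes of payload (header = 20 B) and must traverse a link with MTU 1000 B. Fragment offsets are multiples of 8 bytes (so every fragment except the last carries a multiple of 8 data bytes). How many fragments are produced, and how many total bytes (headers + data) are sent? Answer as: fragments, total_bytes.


Max data per non-final fragment = floor((MTU - header)/8)*8 = floor((1000 - 20)/8)*8 = floor(980/8)*8 = 976 B
Final fragment needs no 8-byte alignment: it can carry up to MTU - header = 980 B
Non-final fragments needed = ceil((payload - 980) / 976) = ceil(1104/976) = ceil(1.1311) = 2
Number of fragments = 2 + 1 = 3
Fragment sizes (data): 2 * 976 B + 132 B (last, 132 <= 980 OK)
Total bytes sent = payload + n_frags * header = 2084 + 3*20 = 2084 + 60 = 2144 B

3, 2144


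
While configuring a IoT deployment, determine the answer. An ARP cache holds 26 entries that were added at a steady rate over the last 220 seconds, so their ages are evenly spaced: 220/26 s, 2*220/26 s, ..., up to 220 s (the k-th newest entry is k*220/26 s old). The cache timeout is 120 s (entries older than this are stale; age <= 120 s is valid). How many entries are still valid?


Ages are k * 220/26 s for k = 1..26 (spacing = 8.4615 s).
Entry k is valid iff k * 220/26 <= 120 iff k <= 26 * 120 / 220 = 14.1818
n_valid = floor(14.1818) = 14
(n_stale = 26 - 14 = 12)

14


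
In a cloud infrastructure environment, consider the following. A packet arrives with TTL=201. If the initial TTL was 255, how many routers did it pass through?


Given: initial TTL = 255, received TTL = 201
Hops = initial TTL - received TTL
Hops = 255 - 201 = 54

54


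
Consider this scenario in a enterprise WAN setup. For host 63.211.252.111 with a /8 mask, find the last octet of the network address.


Given: IP = 63.211.252.111, prefix = /8
Subnet mask = 255.0.0.0
Last octet of IP: 111
Last octet of mask: 0
Network last octet = 111 AND 0 = 0

0


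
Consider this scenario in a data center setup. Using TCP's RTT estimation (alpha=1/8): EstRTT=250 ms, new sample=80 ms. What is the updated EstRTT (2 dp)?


Given: EstRTT = 250 ms, SampleRTT = 80 ms, alpha = 1/8
New EstRTT = (1 - alpha) * EstRTT + alpha * SampleRTT
(7/8) * 250 = 218.75
(1/8) * 80 = 10
New EstRTT = 218.75 + 10 = 228.75 ms -> 228.75 ms (2 dp)

228.75


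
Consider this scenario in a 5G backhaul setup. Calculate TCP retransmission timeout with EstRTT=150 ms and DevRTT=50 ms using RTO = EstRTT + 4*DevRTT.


Given: EstRTT = 150 ms, DevRTT = 50 ms
Timeout = EstRTT + 4 * DevRTT
4 * DevRTT = 4 * 50 = 200
Timeout = 150 + 200 = 350 ms

350


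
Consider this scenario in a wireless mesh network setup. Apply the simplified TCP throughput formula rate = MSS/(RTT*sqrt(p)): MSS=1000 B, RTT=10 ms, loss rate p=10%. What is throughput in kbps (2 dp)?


Given: MSS = 1000 bytes, RTT = 10 ms, loss = 10%
RTT in seconds = 10 / 1000 = 0.01
Loss rate = 10% = 0.1
sqrt(loss) = sqrt(0.1) = 0.316227766017
Throughput (bytes/s) = 1000 / (0.01 * 0.316227766017) = 316227.7660
Throughput (kbps) = 316227.7660 * 8 / 1000 = 2529.822128 -> 2529.82 kbps (2 dp)

2529.82


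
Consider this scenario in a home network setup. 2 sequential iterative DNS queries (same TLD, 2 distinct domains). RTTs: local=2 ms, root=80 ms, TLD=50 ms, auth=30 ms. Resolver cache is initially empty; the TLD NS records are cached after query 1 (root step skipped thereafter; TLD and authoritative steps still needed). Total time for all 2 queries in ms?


Lookup 1 (cold cache): local + root + TLD + auth = 2 + 80 + 50 + 30 = 162 ms
Lookups 2..2 (TLD NS cached -> skip root; new domain -> still ask TLD and auth): local + TLD + auth = 2 + 50 + 30 = 82 ms each
Remaining 1 lookups: 1 * 82 = 82 ms
Total = 162 + 82 = 244 ms

244


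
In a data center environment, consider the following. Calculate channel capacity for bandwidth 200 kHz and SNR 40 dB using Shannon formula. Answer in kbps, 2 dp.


Given: B = 200 kHz, SNR = 40 dB
SNR linear = 10^(40/10) = 10000
1 + SNR = 10001
log2(10001) = 13.2878566418
C = 200 * 1000 * 13.2878566418 = 2657571.3284 bps
C = 2657.571328 kbps -> 2657.57 kbps (2 dp)

2657.57


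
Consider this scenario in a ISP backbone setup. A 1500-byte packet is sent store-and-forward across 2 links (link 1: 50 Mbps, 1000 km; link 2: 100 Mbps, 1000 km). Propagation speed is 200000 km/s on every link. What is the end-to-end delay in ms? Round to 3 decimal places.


Packet = 1500 bytes = 12000 bits. Store-and-forward: sum (t_trans + t_prop) per link.
Link 1: t_trans = 12000/(50*10^6) s = 0.2400 ms; t_prop = 1000/200000 s = 5.0000 ms; subtotal = 5.2400 ms
Link 2: t_trans = 12000/(100*10^6) s = 0.1200 ms; t_prop = 1000/200000 s = 5.0000 ms; subtotal = 5.1200 ms
End-to-end = 5.2400 + 5.1200 = 10.3600 ms -> 10.360 ms (3 dp)

10.360


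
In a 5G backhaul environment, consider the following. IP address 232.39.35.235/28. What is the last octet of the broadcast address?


Given: IP = 232.39.35.235, prefix = /28
Host bits = 32 - 28 = 4
Network last octet = 235 AND mask = 224
Host part size = 2^4 - 1 = 15
Broadcast last octet = 224 OR 15 = 239

239


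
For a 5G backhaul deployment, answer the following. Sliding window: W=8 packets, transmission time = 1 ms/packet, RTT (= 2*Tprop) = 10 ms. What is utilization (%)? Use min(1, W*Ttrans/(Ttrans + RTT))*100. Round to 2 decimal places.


Given: W = 8, Ttrans = 1 ms, RTT = 10 ms (= 2 * Tprop, Tprop = 5 ms)
Cycle time = Ttrans + RTT = 1 + 10 = 11 ms (first packet sent until its ACK returns)
W * Ttrans = 8 * 1 = 8 ms of sending per cycle
W * Ttrans / (Ttrans + RTT) = 8 / 11 = 0.727273
U = min(1, 0.727273) = 0.727273
U% = 72.73%

72.73


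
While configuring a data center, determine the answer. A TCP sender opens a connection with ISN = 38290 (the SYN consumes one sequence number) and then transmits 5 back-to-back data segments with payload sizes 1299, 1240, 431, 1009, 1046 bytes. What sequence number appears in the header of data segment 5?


The SYN occupies sequence number ISN = 38290, so the first data byte is ISN + 1 = 38291.
SEQ of data segment i = (ISN + 1) + sum of payload sizes of segments 1..i-1.
Segment 1: SEQ = 38291, payload = 1299 bytes
Segment 2: SEQ = 39590, payload = 1240 bytes
Segment 3: SEQ = 40830, payload = 431 bytes
Segment 4: SEQ = 41261, payload = 1009 bytes
Segment 5: SEQ = 42270, payload = 1046 bytes
SEQ of segment 5 = 38291 + 1299 + 1240 + 431 + 1009 = 42270

42270


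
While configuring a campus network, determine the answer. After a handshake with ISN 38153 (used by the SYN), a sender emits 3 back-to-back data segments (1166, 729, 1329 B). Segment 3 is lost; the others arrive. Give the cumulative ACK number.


SYN uses sequence number 38153; first data byte = ISN + 1 = 38154.
Segment 1: SEQ = 38154, len = 1166 B, covers [38154, 39319]
Segment 2: SEQ = 39320, len = 729 B, covers [39320, 40048]
Segment 3: SEQ = 40049, len = 1329 B, covers [40049, 41377] [LOST]
In-order data received: bytes [38154, 40048] (segments 1..2).
Segment 3 missing -> gap begins at byte 40049.
Cumulative ACK = next expected in-order byte = 38154 + 1166 + 729 = 40049

40049


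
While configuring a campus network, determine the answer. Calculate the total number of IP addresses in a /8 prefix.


Given: CIDR prefix /8
Host bits = 32 - 8 = 24
Total addresses = 2^24 = 16777216

16777216


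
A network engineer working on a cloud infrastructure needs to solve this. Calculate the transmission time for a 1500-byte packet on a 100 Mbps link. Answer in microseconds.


Given: packet = 1500 bytes, bandwidth = 100 Mbps
Packet in bits = 1500 * 8 = 12000 bits
Bandwidth = 100 * 10^6 = 100000000 bps
Time = 12000 / 100000000 seconds
Time in us = 12000 * 10^6 / 100000000 = 120

120


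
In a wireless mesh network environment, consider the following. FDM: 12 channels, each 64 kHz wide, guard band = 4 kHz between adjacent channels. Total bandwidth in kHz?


Given: 12 channels, 64 kHz each, guard = 4 kHz
Channel bandwidth = 12 * 64 = 768 kHz
Guard bands = 11 gaps * 4 kHz = 44 kHz
Total = 768 + 44 = 812 kHz

812


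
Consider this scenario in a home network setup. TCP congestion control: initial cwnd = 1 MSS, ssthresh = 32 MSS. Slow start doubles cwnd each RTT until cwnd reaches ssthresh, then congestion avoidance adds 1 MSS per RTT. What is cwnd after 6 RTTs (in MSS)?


RTT 0: cwnd = 1 MSS (initial)
RTT 1: cwnd = 2 MSS (slow start, doubled)
RTT 2: cwnd = 4 MSS (slow start, doubled)
RTT 3: cwnd = 8 MSS (slow start, doubled)
RTT 4: cwnd = 16 MSS (slow start, doubled)
RTT 5: cwnd = 32 MSS (slow start, doubled)
RTT 6: cwnd = 33 MSS (congestion avoidance, +1)

33


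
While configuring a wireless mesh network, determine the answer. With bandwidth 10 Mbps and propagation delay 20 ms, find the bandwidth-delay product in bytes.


Given: bandwidth = 10 Mbps, delay = 20 ms
BDP in bits = 10 * 10^6 * 20 / 1000
BDP in bits = 200000
BDP in bytes = 200000 / 8 = 25000

25000


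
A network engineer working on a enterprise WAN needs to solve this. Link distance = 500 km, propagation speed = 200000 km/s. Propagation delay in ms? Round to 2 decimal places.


Given: distance = 500 km, speed = 200000 km/s
Delay = distance / speed = 500 / 200000 seconds
Delay in ms = 500 * 1000 / 200000
Delay = 2.5000 ms
Rounded to 2 dp = 2.50 ms

2.50


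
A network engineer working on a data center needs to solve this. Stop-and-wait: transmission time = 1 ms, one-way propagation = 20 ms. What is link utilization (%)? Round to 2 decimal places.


Given: Ttrans = 1 ms, Tprop = 20 ms
RTT = 2 * Tprop = 2 * 20 = 40 ms
U = Ttrans / (Ttrans + RTT)
U = 1 / (1 + 40)
U = 1 / 41 = 0.02439
U% = 2.44%

2.44


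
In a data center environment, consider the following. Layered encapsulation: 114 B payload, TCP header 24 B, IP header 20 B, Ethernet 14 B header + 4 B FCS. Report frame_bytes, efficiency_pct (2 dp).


TCP segment = 114 + 24 = 138 B
IP packet = 138 + 20 = 158 B
Ethernet frame = 158 + 14 + 4 = 176 B
Efficiency = app / frame = 114 / 176 = 0.647727 = 64.7727% -> 64.77% (2 dp)

176, 64.77


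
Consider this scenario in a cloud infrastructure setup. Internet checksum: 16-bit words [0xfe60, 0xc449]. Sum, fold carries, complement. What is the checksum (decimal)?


Given words: [0xfe60, 0xc449]
Step 1: Sum all words
Raw sum = 65120 + 50249 = 115369
Step 2: Fold carry: (49833 + 1) = 49834
One's complement = ~49834 & 0xFFFF = 15701

15701


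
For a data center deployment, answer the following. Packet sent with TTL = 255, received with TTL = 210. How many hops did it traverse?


Given: initial TTL = 255, received TTL = 210
Hops = initial TTL - received TTL
Hops = 255 - 210 = 45

45


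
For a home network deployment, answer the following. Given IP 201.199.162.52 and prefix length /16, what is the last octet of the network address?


Given: IP = 201.199.162.52, prefix = /16
Subnet mask = 255.255.0.0
Last octet of IP: 52
Last octet of mask: 0
Network last octet = 52 AND 0 = 0

0


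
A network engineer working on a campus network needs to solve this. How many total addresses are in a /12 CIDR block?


Given: CIDR prefix /12
Host bits = 32 - 12 = 20
Total addresses = 2^20 = 1048576

1048576


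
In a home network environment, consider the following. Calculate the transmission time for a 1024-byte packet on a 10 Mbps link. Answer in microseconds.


Given: packet = 1024 bytes, bandwidth = 10 Mbps
Packet in bits = 1024 * 8 = 8192 bits
Bandwidth = 10 * 10^6 = 10000000 bps
Time = 8192 / 10000000 seconds
Time in us = 8192 * 10^6 / 10000000 = 819.2

819.2


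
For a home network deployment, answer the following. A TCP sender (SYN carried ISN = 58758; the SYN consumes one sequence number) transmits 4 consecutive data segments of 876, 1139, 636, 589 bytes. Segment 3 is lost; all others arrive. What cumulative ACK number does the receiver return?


SYN uses sequence number 58758; first data byte = ISN + 1 = 58759.
Segment 1: SEQ = 58759, len = 876 B, covers [58759, 59634]
Segment 2: SEQ = 59635, len = 1139 B, covers [59635, 60773]
Segment 3: SEQ = 60774, len = 636 B, covers [60774, 61409] [LOST]
Segment 4: SEQ = 61410, len = 589 B, covers [61410, 61998]
In-order data received: bytes [58759, 60773] (segments 1..2).
Segment 3 missing -> gap begins at byte 60774; later segments buffered out of order.
Cumulative ACK = next expected in-order byte = 58759 + 876 + 1139 = 60774

60774


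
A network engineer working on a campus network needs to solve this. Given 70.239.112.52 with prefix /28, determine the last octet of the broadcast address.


Given: IP = 70.239.112.52, prefix = /28
Host bits = 32 - 28 = 4
Network last octet = 52 AND mask = 48
Host part size = 2^4 - 1 = 15
Broadcast last octet = 48 OR 15 = 63

63


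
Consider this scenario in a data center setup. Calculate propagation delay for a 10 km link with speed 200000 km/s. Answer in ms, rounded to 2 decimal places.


Given: distance = 10 km, speed = 200000 km/s
Delay = distance / speed = 10 / 200000 seconds
Delay in ms = 10 * 1000 / 200000
Delay = 0.0500 ms
Rounded to 2 dp = 0.05 ms

0.05


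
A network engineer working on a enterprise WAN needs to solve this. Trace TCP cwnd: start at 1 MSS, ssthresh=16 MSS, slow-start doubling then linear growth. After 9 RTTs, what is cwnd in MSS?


RTT 0: cwnd = 1 MSS (initial)
RTT 1: cwnd = 2 MSS (slow start, doubled)
RTT 2: cwnd = 4 MSS (slow start, doubled)
RTT 3: cwnd = 8 MSS (slow start, doubled)
RTT 4: cwnd = 16 MSS (slow start, doubled)
RTT 5: cwnd = 17 MSS (congestion avoidance, +1)
RTT 6: cwnd = 18 MSS (congestion avoidance, +1)
RTT 7: cwnd = 19 MSS (congestion avoidance, +1)
RTT 8: cwnd = 20 MSS (congestion avoidance, +1)
RTT 9: cwnd = 21 MSS (congestion avoidance, +1)

21


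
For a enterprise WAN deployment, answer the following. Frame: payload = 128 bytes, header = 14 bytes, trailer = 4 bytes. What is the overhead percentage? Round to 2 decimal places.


Given: payload = 128 B, header = 14 B, trailer = 4 B
Overhead bytes = header + trailer = 14 + 4 = 18
Total frame = payload + overhead = 128 + 18 = 146
Overhead % = 18 / 146 * 100 = 12.3288% -> 12.33% (2 dp)

12.33


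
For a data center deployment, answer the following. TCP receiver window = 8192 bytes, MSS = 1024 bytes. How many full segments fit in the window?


Given: RWND = 8192 bytes, MSS = 1024 bytes
Full segments = floor(RWND / MSS)
Full segments = floor(8192 / 1024)
Full segments = floor(8.0) = 8

8


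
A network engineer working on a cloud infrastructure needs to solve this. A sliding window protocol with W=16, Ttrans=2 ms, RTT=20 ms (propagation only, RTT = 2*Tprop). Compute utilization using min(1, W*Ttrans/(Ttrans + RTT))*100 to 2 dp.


Given: W = 16, Ttrans = 2 ms, RTT = 20 ms (= 2 * Tprop, Tprop = 10 ms)
Cycle time = Ttrans + RTT = 2 + 20 = 22 ms (first packet sent until its ACK returns)
W * Ttrans = 16 * 2 = 32 ms of sending per cycle
W * Ttrans / (Ttrans + RTT) = 32 / 22 = 1.454545
U = min(1, 1.454545) = 1.000000
U% = 100.00%

100.00


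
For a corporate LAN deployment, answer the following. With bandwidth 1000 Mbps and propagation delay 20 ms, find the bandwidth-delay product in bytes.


Given: bandwidth = 1000 Mbps, delay = 20 ms
BDP in bits = 1000 * 10^6 * 20 / 1000
BDP in bits = 20000000
BDP in bytes = 20000000 / 8 = 2500000

2500000


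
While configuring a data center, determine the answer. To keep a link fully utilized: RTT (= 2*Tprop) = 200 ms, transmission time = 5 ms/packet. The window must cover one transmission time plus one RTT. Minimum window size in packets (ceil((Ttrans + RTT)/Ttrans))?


Given: Ttrans = 5 ms, RTT = 200 ms (= 2 * Tprop, Tprop = 100 ms)
Time until first ACK returns = Ttrans + RTT = 5 + 200 = 205 ms
Need W * Ttrans >= Ttrans + RTT  ->  W >= (Ttrans + RTT) / Ttrans
(Ttrans + RTT) / Ttrans = 205 / 5 = 41
W_min = ceil(41) = 41

41


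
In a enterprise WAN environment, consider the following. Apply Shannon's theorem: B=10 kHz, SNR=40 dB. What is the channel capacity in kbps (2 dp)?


Given: B = 10 kHz, SNR = 40 dB
SNR linear = 10^(40/10) = 10000
1 + SNR = 10001
log2(10001) = 13.2878566418
C = 10 * 1000 * 13.2878566418 = 132878.5664 bps
C = 132.878566 kbps -> 132.88 kbps (2 dp)

132.88


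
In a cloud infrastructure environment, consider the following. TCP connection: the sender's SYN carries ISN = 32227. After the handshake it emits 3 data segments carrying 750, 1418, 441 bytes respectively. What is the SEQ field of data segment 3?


The SYN occupies sequence number ISN = 32227, so the first data byte is ISN + 1 = 32228.
SEQ of data segment i = (ISN + 1) + sum of payload sizes of segments 1..i-1.
Segment 1: SEQ = 32228, payload = 750 bytes
Segment 2: SEQ = 32978, payload = 1418 bytes
Segment 3: SEQ = 34396, payload = 441 bytes
SEQ of segment 3 = 32228 + 750 + 1418 = 34396

34396


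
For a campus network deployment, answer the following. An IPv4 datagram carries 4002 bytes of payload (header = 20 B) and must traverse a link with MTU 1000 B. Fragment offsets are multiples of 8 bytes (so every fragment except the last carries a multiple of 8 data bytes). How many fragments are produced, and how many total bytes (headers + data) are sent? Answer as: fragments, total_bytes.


Max data per non-final fragment = floor((MTU - header)/8)*8 = floor((1000 - 20)/8)*8 = floor(980/8)*8 = 976 B
Final fragment needs no 8-byte alignment: it can carry up to MTU - header = 980 B
Non-final fragments needed = ceil((payload - 980) / 976) = ceil(3022/976) = ceil(3.0963) = 4
Number of fragments = 4 + 1 = 5
Fragment sizes (data): 4 * 976 B + 98 B (last, 98 <= 980 OK)
Total bytes sent = payload + n_frags * header = 4002 + 5*20 = 4002 + 100 = 4102 B

5, 4102
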